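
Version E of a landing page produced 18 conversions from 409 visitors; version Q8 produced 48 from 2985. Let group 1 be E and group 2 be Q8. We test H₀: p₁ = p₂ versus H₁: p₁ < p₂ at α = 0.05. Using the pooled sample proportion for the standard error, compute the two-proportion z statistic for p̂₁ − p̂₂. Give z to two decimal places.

z = 3.84

p̂₁ = 18/409 ≈ 0.04401, p̂₂ = 48/2985 ≈ 0.01608.
Pooled p̂ = (18+48)/(409+2985) = 66/3394 = 0.01945.
SE = √(0.0190679 × 0.00278) = 0.00728.
z = (0.04401 − 0.01608)/0.00728 = 0.02793/0.00728 = 3.84.
p-value = P(Z < 3.836) ≈ 0.9999, so at α = 0.05 we fail to reject H₀.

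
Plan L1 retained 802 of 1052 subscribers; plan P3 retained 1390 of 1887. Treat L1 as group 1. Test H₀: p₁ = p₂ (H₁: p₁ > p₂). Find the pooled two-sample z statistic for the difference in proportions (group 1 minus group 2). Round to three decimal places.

z = 1.536

p̂₁ = 802/1052 ≈ 0.762357, p̂₂ = 1390/1887 ≈ 0.736619.
Pooled p̂ = (802+1390)/(1052+1887) = 2192/2939 = 0.745832.
SE = √(p̂(1−p̂)(1/n₁+1/n₂)) = √(0.745832·0.254168·0.00148051) = √(0.000280656) = 0.016753.
z = (0.762357 − 0.736619)/0.016753 = 0.025738/0.016753 = 1.536.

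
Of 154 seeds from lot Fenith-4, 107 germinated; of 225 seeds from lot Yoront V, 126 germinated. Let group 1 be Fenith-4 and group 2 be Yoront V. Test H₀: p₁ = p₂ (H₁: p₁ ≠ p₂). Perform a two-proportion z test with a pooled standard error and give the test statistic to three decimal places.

p̂₁ = 107/154 ≈ 0.69481, p̂₂ = 126/225 ≈ 0.56000.
Pooled p̂ = (107+126)/(154+225) = 233/379 = 0.61478.
SE = √(p̂(1−p̂)(1/n₁+1/n₂)) = √(0.61478·0.38522·0.010938) = √(0.0025904) = 0.05090.
z = (0.69481 − 0.56000)/0.05090 = 0.13481/0.05090 = 2.649.
p-value = 2·P(Z > 2.649) ≈ 0.0081.

z = 2.649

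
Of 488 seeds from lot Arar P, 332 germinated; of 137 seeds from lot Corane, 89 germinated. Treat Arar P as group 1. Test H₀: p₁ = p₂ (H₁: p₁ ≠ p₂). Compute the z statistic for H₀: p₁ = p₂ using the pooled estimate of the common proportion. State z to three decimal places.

p̂₁ = 332/488 ≈ 0.68033, p̂₂ = 89/137 ≈ 0.64964.
Pooled p̂ = (332+89)/(488+137) = 421/625 = 0.67360.
SE = √(p̂(1−p̂)(1/n₁+1/n₂)) = √(0.67360·0.32640·0.00934845) = √(0.00205538) = 0.04534.
z = (0.68033 − 0.64964)/0.04534 = 0.03069/0.04534 = 0.677.
p-value = 2·P(Z > 0.677) ≈ 0.4984.

z = 0.677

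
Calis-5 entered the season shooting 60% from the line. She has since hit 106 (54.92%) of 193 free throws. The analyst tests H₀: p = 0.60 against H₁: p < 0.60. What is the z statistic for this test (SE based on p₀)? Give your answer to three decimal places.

p̂ = 106/193 ≈ 0.54922.
Standard error under H₀: √(0.6×0.4/193) = 0.03526.
z = (0.54922 − 0.6)/0.03526 = -0.05078/0.03526 = -1.440.
p-value = P(Z < -1.440) ≈ 0.0749.

z = -1.440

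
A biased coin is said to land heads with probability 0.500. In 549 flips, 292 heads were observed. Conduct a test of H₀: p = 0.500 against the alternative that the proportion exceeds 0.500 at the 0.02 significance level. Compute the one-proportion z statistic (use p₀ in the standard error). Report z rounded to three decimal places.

z = 1.494

p̂ = 292/549 = 0.53188.
Standard error under H₀: √(0.5×0.5/549) = 0.02134.
z = (0.53188 − 0.5)/0.02134 = 0.03188/0.02134 = 1.494.
p-value = P(Z > 1.494) ≈ 0.0676, so at α = 0.02 we fail to reject H₀.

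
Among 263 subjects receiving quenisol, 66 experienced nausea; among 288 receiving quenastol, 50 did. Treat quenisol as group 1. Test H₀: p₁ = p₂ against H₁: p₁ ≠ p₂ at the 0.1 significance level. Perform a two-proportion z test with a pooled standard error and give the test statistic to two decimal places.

z = 2.22

p̂₁ = 66/263 = 0.2510, p̂₂ = 50/288 = 0.1736.
Pooled p̂ = (66+50)/(263+288) = 116/551 = 0.2105.
SE = √(p̂(1−p̂)(1/n₁+1/n₂)) = √(0.2105·0.7895·0.0072745) = √(0.00120906) = 0.0348.
z = (0.2510 − 0.1736)/0.0348 = 0.0774/0.0348 = 2.22.
p-value = 2·P(Z > 2.224) ≈ 0.0261. With α = 0.1, reject H₀.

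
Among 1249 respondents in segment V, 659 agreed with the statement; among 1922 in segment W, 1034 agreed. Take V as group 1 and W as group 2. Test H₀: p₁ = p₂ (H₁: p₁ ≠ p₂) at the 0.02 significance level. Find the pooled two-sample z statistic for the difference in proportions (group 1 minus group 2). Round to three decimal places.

z = -0.571

p̂₁ = 659/1249 ≈ 0.52762, p̂₂ = 1034/1922 ≈ 0.53798.
Pooled p̂ = (659+1034)/(1249+1922) = 1693/3171 = 0.53390.
SE = √(p̂(1−p̂)(1/n₁+1/n₂)) = √(0.53390·0.46610·0.00132093) = √(0.000328715) = 0.01813.
z = (0.52762 − 0.53798)/0.01813 = -0.01036/0.01813 = -0.571.
Two-sided p-value ≈ 2·Φ(−0.571) = 0.5678; since p > α = 0.02, fail to reject H₀.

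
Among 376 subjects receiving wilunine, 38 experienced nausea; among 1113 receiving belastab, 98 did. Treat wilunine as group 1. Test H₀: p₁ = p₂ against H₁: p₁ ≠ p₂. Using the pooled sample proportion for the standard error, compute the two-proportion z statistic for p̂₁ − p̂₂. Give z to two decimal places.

z = 0.76

p̂₁ = 38/376 ≈ 0.1011, p̂₂ = 98/1113 ≈ 0.0881.
Pooled p̂ = (38+98)/(376+1113) = 136/1489 = 0.0913.
SE = √(p̂(1−p̂)(1/n₁+1/n₂)) = √(0.0913·0.9087·0.00355805) = √(0.000295297) = 0.0172.
z = (0.1011 − 0.0881)/0.0172 = 0.0130/0.0172 = 0.76.
p-value = 2·P(Z > 0.757) ≈ 0.4489.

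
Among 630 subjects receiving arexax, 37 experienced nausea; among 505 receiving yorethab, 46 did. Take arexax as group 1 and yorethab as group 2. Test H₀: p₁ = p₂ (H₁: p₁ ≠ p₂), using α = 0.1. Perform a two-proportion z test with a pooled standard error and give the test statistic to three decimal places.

p̂₁ = 37/630 = 0.05873, p̂₂ = 46/505 = 0.09109.
Pooled p̂ = (37+46)/(630+505) = 83/1135 = 0.07313.
SE = √(0.0677801 × 0.0035675) = 0.01555.
z = (0.05873 − 0.09109)/0.01555 = -0.03236/0.01555 = -2.081.
Two-sided p-value ≈ 2·Φ(−2.081) = 0.0374. With α = 0.1, reject H₀.

z = -2.081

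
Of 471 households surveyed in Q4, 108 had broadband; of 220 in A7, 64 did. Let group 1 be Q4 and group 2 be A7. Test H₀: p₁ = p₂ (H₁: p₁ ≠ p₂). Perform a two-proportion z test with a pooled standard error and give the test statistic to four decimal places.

p̂₁ = 108/471 = 0.229299, p̂₂ = 64/220 = 0.290909.
Pooled p̂ = (108+64)/(471+220) = 172/691 = 0.248915.
SE = √(0.186956 × 0.0066686) = 0.035309.
z = (0.229299 − 0.290909)/0.035309 = -0.061610/0.035309 = -1.7449.

z = -1.7449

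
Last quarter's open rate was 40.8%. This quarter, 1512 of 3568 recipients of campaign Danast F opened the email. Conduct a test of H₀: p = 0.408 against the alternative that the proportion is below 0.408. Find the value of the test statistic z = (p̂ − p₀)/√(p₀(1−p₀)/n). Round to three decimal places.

z = 1.916

p̂ = 1512/3568 = 0.42377.
Under H₀, SE = √(0.408·0.592/3568) = √(6.76951e-05) = 0.00823.
z = (0.42377 − 0.408)/0.00823 = 0.01577/0.00823 = 1.916.
p-value = P(Z < 1.916) ≈ 0.9723.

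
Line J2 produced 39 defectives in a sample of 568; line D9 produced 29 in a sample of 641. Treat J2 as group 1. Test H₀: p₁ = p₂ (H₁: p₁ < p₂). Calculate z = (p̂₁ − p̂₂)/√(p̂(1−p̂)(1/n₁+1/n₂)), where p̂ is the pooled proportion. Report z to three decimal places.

p̂₁ = 39/568 = 0.06866, p̂₂ = 29/641 = 0.04524.
Pooled p̂ = (39+29)/(568+641) = 68/1209 = 0.05624.
SE = √(p̂(1−p̂)(1/n₁+1/n₂)) = √(0.05624·0.94376·0.00332063) = √(0.000176263) = 0.01328.
z = (0.06866 − 0.04524)/0.01328 = 0.02342/0.01328 = 1.764.

z = 1.764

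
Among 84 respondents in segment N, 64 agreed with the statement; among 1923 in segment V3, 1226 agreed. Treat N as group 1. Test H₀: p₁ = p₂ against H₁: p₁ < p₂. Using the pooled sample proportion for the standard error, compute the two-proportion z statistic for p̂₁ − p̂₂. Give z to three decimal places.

p̂₁ = 64/84 = 0.76190, p̂₂ = 1226/1923 = 0.63755.
Pooled p̂ = (64+1226)/(84+1923) = 1290/2007 = 0.64275.
SE = √(p̂(1−p̂)(1/n₁+1/n₂)) = √(0.64275·0.35725·0.0124248) = √(0.00285301) = 0.05341.
z = (0.76190 − 0.63755)/0.05341 = 0.12435/0.05341 = 2.328.

z = 2.328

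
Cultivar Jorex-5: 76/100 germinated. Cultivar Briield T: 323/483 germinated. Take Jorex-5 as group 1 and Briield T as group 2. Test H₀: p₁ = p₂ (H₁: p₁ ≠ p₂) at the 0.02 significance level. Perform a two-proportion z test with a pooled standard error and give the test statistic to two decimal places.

z = 1.79

p̂₁ = 76/100 ≈ 0.7600, p̂₂ = 323/483 ≈ 0.6687.
Pooled p̂ = (76+323)/(100+483) = 399/583 = 0.6844.
SE = √(p̂(1−p̂)(1/n₁+1/n₂)) = √(0.6844·0.3156·0.0120704) = √(0.0026072) = 0.0511.
z = (0.7600 − 0.6687)/0.0511 = 0.0913/0.0511 = 1.79.
Two-sided p-value ≈ 2·Φ(−1.787) = 0.0739, so at α = 0.02 we fail to reject H₀.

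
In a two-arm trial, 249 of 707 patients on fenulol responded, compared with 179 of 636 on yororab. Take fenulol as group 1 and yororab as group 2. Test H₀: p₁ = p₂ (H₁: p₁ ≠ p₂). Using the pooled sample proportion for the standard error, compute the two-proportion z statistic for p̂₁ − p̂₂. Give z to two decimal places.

z = 2.78

p̂₁ = 249/707 = 0.3522, p̂₂ = 179/636 = 0.2814.
Pooled p̂ = (249+179)/(707+636) = 428/1343 = 0.3187.
SE = √(p̂(1−p̂)(1/n₁+1/n₂)) = √(0.3187·0.6813·0.00298675) = √(0.000648503) = 0.0255.
z = (0.3522 − 0.2814)/0.0255 = 0.0708/0.0255 = 2.78.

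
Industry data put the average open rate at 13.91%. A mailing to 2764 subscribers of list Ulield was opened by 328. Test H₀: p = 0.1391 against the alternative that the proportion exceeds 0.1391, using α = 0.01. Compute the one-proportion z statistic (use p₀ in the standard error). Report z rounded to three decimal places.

z = -3.104

p̂ = 328/2764 = 0.118669.
Under H₀, SE = √(0.1391·0.8609/2764) = √(4.33253e-05) = 0.006582.
z = (0.118669 − 0.1391)/0.006582 = -0.020431/0.006582 = -3.104.
p-value = P(Z > -3.104) ≈ 0.9990, so at α = 0.01 we fail to reject H₀.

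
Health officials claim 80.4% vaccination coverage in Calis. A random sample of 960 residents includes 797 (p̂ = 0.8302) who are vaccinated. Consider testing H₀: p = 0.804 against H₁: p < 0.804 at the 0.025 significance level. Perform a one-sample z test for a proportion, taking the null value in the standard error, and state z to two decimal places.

z = 2.05

p̂ = 797/960 ≈ 0.8302.
Standard error under H₀: √(0.804×0.196/960) = 0.0128.
z = (0.8302 − 0.804)/0.0128 = 0.0262/0.0128 = 2.05.
p-value = P(Z < 2.046) ≈ 0.9796; since p > α = 0.025, fail to reject H₀.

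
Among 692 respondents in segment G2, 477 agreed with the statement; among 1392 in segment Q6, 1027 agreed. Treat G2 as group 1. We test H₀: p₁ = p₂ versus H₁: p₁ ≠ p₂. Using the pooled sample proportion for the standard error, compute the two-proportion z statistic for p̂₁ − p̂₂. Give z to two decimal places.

z = -2.33

p̂₁ = 477/692 ≈ 0.6893, p̂₂ = 1027/1392 ≈ 0.7378.
Pooled p̂ = (477+1027)/(692+1392) = 1504/2084 = 0.7217.
SE = √(p̂(1−p̂)(1/n₁+1/n₂)) = √(0.7217·0.2783·0.00216348) = √(0.000434543) = 0.0208.
z = (0.6893 − 0.7378)/0.0208 = -0.0485/0.0208 = -2.33.
Two-sided p-value ≈ 2·Φ(−2.326) = 0.0200.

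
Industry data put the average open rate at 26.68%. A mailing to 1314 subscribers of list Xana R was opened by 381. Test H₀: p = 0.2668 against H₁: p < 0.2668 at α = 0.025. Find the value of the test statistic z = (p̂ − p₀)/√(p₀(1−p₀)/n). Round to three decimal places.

z = 1.898

p̂ = 381/1314 ≈ 0.28995.
SE = √(p₀(1−p₀)/n) = √(0.19562/1314) = 0.01220.
z = (0.28995 − 0.2668)/0.01220 = 0.02315/0.01220 = 1.898.
p-value = P(Z < 1.898) ≈ 0.9711. With α = 0.025, fail to reject H₀.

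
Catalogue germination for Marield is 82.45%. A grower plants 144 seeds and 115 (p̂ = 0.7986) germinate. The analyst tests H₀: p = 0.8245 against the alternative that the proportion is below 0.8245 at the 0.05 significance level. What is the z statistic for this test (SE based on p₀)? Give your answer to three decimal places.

z = -0.817

p̂ = 115/144 = 0.79861.
SE = √(p₀(1−p₀)/n) = √(0.1447/144) = 0.03170.
z = (0.79861 − 0.8245)/0.03170 = -0.02589/0.03170 = -0.817.
p-value = P(Z < -0.817) ≈ 0.2071, so at α = 0.05 we fail to reject H₀.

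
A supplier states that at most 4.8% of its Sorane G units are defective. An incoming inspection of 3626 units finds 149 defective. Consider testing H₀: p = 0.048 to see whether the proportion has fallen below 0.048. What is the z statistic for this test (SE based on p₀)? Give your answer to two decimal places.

z = -1.95

p̂ = 149/3626 ≈ 0.04109.
SE = √(p₀(1−p₀)/n) = √(0.045696/3626) = 0.00355.
z = (0.04109 − 0.048)/0.00355 = -0.00691/0.00355 = -1.95.
p-value = P(Z < -1.946) ≈ 0.0258.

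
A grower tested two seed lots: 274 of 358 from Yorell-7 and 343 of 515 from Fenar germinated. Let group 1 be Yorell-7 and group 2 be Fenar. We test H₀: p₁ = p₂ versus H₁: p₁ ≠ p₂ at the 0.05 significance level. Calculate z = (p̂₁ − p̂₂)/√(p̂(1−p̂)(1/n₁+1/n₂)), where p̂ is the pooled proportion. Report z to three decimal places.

p̂₁ = 274/358 = 0.76536, p̂₂ = 343/515 = 0.66602.
Pooled p̂ = (274+343)/(358+515) = 617/873 = 0.70676.
SE = √(p̂(1−p̂)(1/n₁+1/n₂)) = √(0.70676·0.29324·0.00473504) = √(0.000981343) = 0.03133.
z = (0.76536 − 0.66602)/0.03133 = 0.09934/0.03133 = 3.171.
p-value = 2·P(Z > 3.171) ≈ 0.0015; since p < α = 0.05, reject H₀.

z = 3.171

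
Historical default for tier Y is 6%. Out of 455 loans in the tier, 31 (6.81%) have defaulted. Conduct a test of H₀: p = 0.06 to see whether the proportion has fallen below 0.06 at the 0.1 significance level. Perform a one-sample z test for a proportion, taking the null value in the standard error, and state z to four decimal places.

z = 0.7304

p̂ = 31/455 ≈ 0.068132.
Standard error under H₀: √(0.06×0.94/455) = 0.011134.
z = (0.068132 − 0.06)/0.011134 = 0.008132/0.011134 = 0.7304.
p-value = P(Z < 0.730) ≈ 0.7674. With α = 0.1, fail to reject H₀.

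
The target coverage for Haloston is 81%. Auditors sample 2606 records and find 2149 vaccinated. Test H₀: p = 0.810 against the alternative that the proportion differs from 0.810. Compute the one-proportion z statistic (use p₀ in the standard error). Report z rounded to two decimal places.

z = 1.90

p̂ = 2149/2606 ≈ 0.8246.
Under H₀, SE = √(0.81·0.19/2606) = √(5.9056e-05) = 0.0077.
z = (0.8246 − 0.81)/0.0077 = 0.0146/0.0077 = 1.90.
Two-sided p-value ≈ 2·Φ(−1.904) = 0.0568.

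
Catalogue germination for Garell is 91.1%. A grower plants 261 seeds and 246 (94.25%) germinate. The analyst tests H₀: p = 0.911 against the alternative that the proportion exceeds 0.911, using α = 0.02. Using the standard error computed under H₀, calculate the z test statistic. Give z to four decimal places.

z = 1.7888

p̂ = 246/261 ≈ 0.9425287.
Standard error under H₀: √(0.911×0.089/261) = 0.0176252.
z = (0.9425287 − 0.911)/0.0176252 = 0.0315287/0.0176252 = 1.7888.
p-value = P(Z > 1.789) ≈ 0.0368. With α = 0.02, fail to reject H₀.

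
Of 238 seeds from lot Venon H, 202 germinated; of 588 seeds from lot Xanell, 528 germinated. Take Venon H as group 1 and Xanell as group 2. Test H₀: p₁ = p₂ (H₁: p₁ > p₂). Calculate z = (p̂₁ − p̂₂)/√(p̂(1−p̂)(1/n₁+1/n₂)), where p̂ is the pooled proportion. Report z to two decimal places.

z = -2.00

p̂₁ = 202/238 ≈ 0.8487, p̂₂ = 528/588 ≈ 0.8980.
Pooled p̂ = (202+528)/(238+588) = 730/826 = 0.8838.
SE = √(p̂(1−p̂)(1/n₁+1/n₂)) = √(0.8838·0.1162·0.00590236) = √(0.000606261) = 0.0246.
z = (0.8487 − 0.8980)/0.0246 = -0.0493/0.0246 = -2.00.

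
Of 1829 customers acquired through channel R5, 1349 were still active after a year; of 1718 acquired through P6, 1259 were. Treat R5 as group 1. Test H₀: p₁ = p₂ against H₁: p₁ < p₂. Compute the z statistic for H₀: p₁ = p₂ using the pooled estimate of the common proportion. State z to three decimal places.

z = 0.319

p̂₁ = 1349/1829 = 0.73756, p̂₂ = 1259/1718 = 0.73283.
Pooled p̂ = (1349+1259)/(1829+1718) = 2608/3547 = 0.73527.
SE = √(p̂(1−p̂)(1/n₁+1/n₂)) = √(0.73527·0.26473·0.00112882) = √(0.000219723) = 0.01482.
z = (0.73756 − 0.73283)/0.01482 = 0.00473/0.01482 = 0.319.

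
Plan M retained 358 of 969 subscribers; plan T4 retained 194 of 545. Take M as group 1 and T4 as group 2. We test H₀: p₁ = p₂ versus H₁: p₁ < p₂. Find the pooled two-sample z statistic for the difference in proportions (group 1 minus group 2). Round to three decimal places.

z = 0.523

p̂₁ = 358/969 ≈ 0.36945, p̂₂ = 194/545 ≈ 0.35596.
Pooled p̂ = (358+194)/(969+545) = 552/1514 = 0.36460.
SE = √(0.231666 × 0.00286685) = 0.02577.
z = (0.36945 − 0.35596)/0.02577 = 0.01349/0.02577 = 0.523.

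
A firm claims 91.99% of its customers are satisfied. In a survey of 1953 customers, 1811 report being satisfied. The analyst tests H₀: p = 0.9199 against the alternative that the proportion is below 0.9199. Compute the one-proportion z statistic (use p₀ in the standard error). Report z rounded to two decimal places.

z = 1.20

p̂ = 1811/1953 = 0.92729.
SE = √(p₀(1−p₀)/n) = √(0.073684/1953) = 0.00614.
z = (0.92729 − 0.9199)/0.00614 = 0.00739/0.00614 = 1.20.
p-value = P(Z < 1.203) ≈ 0.8856.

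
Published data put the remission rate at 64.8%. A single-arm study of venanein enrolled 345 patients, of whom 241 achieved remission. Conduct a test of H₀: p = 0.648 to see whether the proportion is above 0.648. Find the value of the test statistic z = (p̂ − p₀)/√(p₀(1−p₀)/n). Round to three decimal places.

z = 1.966

p̂ = 241/345 = 0.69855.
SE = √(p₀(1−p₀)/n) = √(0.2281/345) = 0.02571.
z = (0.69855 − 0.648)/0.02571 = 0.05055/0.02571 = 1.966.
p-value = P(Z > 1.966) ≈ 0.0247.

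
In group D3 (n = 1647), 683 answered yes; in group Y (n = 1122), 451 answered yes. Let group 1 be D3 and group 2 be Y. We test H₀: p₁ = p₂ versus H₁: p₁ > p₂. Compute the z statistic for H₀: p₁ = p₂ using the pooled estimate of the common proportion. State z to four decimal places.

z = 0.6689

p̂₁ = 683/1647 ≈ 0.414693, p̂₂ = 451/1122 ≈ 0.401961.
Pooled p̂ = (683+451)/(1647+1122) = 1134/2769 = 0.409534.
SE = √(p̂(1−p̂)(1/n₁+1/n₂)) = √(0.409534·0.590466·0.00149843) = √(0.000362344) = 0.019035.
z = (0.414693 − 0.401961)/0.019035 = 0.012732/0.019035 = 0.6689.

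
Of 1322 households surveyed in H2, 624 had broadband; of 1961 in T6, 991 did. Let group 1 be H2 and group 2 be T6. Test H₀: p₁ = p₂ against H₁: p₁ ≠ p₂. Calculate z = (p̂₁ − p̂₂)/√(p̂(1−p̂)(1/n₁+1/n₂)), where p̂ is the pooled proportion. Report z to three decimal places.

z = -1.874

p̂₁ = 624/1322 = 0.47201, p̂₂ = 991/1961 = 0.50535.
Pooled p̂ = (624+991)/(1322+1961) = 1615/3283 = 0.49193.
SE = √(0.249935 × 0.00126637) = 0.01779.
z = (0.47201 − 0.50535)/0.01779 = -0.03334/0.01779 = -1.874.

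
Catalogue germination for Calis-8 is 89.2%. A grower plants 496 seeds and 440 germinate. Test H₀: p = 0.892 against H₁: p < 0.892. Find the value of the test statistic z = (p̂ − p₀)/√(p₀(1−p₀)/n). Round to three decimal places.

p̂ = 440/496 ≈ 0.88710.
Under H₀, SE = √(0.892·0.108/496) = √(0.000194226) = 0.01394.
z = (0.88710 − 0.892)/0.01394 = -0.00490/0.01394 = -0.352.

z = -0.352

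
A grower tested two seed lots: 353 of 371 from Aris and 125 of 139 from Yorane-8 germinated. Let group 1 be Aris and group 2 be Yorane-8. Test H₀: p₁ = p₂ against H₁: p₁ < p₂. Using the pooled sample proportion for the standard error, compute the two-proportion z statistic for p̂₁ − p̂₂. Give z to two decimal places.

z = 2.16

p̂₁ = 353/371 = 0.95148, p̂₂ = 125/139 = 0.89928.
Pooled p̂ = (353+125)/(371+139) = 478/510 = 0.93725.
SE = √(0.0588082 × 0.00988966) = 0.02412.
z = (0.95148 − 0.89928)/0.02412 = 0.05220/0.02412 = 2.16.
p-value = P(Z < 2.165) ≈ 0.9848.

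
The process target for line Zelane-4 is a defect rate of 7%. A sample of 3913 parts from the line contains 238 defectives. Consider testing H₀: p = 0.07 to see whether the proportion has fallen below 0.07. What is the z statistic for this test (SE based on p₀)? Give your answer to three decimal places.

z = -2.250

p̂ = 238/3913 ≈ 0.06082.
SE = √(p₀(1−p₀)/n) = √(0.0651/3913) = 0.00408.
z = (0.06082 − 0.07)/0.00408 = -0.00918/0.00408 = -2.250.
p-value = P(Z < -2.250) ≈ 0.0122.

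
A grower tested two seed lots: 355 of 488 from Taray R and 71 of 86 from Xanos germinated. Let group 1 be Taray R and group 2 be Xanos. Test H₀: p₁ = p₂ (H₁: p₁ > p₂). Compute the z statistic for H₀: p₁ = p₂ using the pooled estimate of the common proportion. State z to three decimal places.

p̂₁ = 355/488 = 0.72746, p̂₂ = 71/86 = 0.82558.
Pooled p̂ = (355+71)/(488+86) = 426/574 = 0.74216.
SE = √(0.191358 × 0.0136771) = 0.05116.
z = (0.72746 − 0.82558)/0.05116 = -0.09812/0.05116 = -1.918.

z = -1.918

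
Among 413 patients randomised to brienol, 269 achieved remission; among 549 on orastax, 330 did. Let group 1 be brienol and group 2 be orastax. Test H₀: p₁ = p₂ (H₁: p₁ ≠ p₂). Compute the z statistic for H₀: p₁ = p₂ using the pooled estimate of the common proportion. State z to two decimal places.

p̂₁ = 269/413 = 0.6513, p̂₂ = 330/549 = 0.6011.
Pooled p̂ = (269+330)/(413+549) = 599/962 = 0.6227.
SE = √(p̂(1−p̂)(1/n₁+1/n₂)) = √(0.6227·0.3773·0.0042428) = √(0.000996864) = 0.0316.
z = (0.6513 − 0.6011)/0.0316 = 0.0502/0.0316 = 1.59.

z = 1.59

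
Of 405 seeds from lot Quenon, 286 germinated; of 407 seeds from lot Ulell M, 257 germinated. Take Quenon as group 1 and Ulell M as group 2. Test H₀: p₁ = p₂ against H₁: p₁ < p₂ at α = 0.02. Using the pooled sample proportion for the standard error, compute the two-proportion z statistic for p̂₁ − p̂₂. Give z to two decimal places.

p̂₁ = 286/405 ≈ 0.70617, p̂₂ = 257/407 ≈ 0.63145.
Pooled p̂ = (286+257)/(405+407) = 543/812 = 0.66872.
SE = √(p̂(1−p̂)(1/n₁+1/n₂)) = √(0.66872·0.33128·0.00492614) = √(0.00109131) = 0.03303.
z = (0.70617 − 0.63145)/0.03303 = 0.07472/0.03303 = 2.26.
p-value = P(Z < 2.262) ≈ 0.9881, so at α = 0.02 we fail to reject H₀.

z = 2.26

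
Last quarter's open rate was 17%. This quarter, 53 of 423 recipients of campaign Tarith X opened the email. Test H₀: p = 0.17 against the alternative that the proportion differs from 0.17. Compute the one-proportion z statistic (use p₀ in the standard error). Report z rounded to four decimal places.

p̂ = 53/423 = 0.125296.
Standard error under H₀: √(0.17×0.83/423) = 0.018264.
z = (0.125296 − 0.17)/0.018264 = -0.044704/0.018264 = -2.4477.

z = -2.4477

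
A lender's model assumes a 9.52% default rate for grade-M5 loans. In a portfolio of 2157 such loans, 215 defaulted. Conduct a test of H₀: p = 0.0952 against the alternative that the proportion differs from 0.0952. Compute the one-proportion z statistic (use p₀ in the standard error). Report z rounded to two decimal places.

z = 0.71

p̂ = 215/2157 = 0.0997.
Under H₀, SE = √(0.0952·0.9048/2157) = √(3.99337e-05) = 0.0063.
z = (0.0997 − 0.0952)/0.0063 = 0.0045/0.0063 = 0.71.
p-value = 2·P(Z > 0.708) ≈ 0.4788.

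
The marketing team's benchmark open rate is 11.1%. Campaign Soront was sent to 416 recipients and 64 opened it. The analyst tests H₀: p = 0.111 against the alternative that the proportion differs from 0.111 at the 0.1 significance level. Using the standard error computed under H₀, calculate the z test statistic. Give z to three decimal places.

z = 2.782

p̂ = 64/416 ≈ 0.15385.
Under H₀, SE = √(0.111·0.889/416) = √(0.000237209) = 0.01540.
z = (0.15385 − 0.111)/0.01540 = 0.04285/0.01540 = 2.782.
Two-sided p-value ≈ 2·Φ(−2.782) = 0.0054, so at α = 0.1 we reject H₀.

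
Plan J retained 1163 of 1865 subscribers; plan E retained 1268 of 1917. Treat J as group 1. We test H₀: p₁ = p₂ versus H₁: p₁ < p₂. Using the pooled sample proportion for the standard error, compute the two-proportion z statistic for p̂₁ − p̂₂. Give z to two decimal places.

p̂₁ = 1163/1865 = 0.6236, p̂₂ = 1268/1917 = 0.6615.
Pooled p̂ = (1163+1268)/(1865+1917) = 2431/3782 = 0.6428.
SE = √(p̂(1−p̂)(1/n₁+1/n₂)) = √(0.6428·0.3572·0.00105784) = √(0.000242895) = 0.0156.
z = (0.6236 − 0.6615)/0.0156 = -0.0379/0.0156 = -2.43.
p-value = P(Z < -2.429) ≈ 0.0076.

z = -2.43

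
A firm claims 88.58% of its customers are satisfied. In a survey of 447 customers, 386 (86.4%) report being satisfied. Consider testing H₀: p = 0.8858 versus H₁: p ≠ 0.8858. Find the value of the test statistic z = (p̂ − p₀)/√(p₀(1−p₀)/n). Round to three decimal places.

z = -1.480

p̂ = 386/447 ≈ 0.863535.
SE = √(p₀(1−p₀)/n) = √(0.10116/447) = 0.015043.
z = (0.863535 − 0.8858)/0.015043 = -0.022265/0.015043 = -1.480.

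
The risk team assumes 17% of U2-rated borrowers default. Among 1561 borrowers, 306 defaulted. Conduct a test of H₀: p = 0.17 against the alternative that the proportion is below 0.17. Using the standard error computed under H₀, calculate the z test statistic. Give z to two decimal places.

z = 2.74

p̂ = 306/1561 ≈ 0.1960.
Under H₀, SE = √(0.17·0.83/1561) = √(9.03908e-05) = 0.0095.
z = (0.1960 − 0.17)/0.0095 = 0.0260/0.0095 = 2.74.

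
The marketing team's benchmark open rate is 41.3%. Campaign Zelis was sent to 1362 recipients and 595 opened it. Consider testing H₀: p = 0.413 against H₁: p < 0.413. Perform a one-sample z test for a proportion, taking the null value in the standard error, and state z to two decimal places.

z = 1.79

p̂ = 595/1362 = 0.43686.
SE = √(p₀(1−p₀)/n) = √(0.24243/1362) = 0.01334.
z = (0.43686 − 0.413)/0.01334 = 0.02386/0.01334 = 1.79.
p-value = P(Z < 1.788) ≈ 0.9631.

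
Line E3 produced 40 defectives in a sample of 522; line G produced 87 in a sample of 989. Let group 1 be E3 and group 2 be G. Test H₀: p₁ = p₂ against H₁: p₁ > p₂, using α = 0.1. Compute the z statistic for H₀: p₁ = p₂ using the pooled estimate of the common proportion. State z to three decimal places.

z = -0.755

p̂₁ = 40/522 ≈ 0.07663, p̂₂ = 87/989 ≈ 0.08797.
Pooled p̂ = (40+87)/(522+989) = 127/1511 = 0.08405.
SE = √(0.0769858 × 0.00292683) = 0.01501.
z = (0.07663 − 0.08797)/0.01501 = -0.01134/0.01501 = -0.755.
p-value = P(Z > -0.755) ≈ 0.7750. With α = 0.1, fail to reject H₀.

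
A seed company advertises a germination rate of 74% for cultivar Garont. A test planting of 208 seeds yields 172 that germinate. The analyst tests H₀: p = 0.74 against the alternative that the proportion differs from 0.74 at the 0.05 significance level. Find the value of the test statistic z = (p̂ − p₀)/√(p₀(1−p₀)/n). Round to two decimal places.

p̂ = 172/208 = 0.8269.
SE = √(p₀(1−p₀)/n) = √(0.1924/208) = 0.0304.
z = (0.8269 − 0.74)/0.0304 = 0.0869/0.0304 = 2.86.
Two-sided p-value ≈ 2·Φ(−2.858) = 0.0043. With α = 0.05, reject H₀.

z = 2.86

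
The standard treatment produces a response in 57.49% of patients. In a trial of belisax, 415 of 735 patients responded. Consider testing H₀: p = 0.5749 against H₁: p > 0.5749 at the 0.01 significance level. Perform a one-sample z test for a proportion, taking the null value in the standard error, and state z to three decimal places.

p̂ = 415/735 = 0.56463.
Under H₀, SE = √(0.5749·0.4251/735) = √(0.000332503) = 0.01823.
z = (0.56463 − 0.5749)/0.01823 = -0.01027/0.01823 = -0.563.
p-value = P(Z > -0.563) ≈ 0.7134; since p > α = 0.01, fail to reject H₀.

z = -0.563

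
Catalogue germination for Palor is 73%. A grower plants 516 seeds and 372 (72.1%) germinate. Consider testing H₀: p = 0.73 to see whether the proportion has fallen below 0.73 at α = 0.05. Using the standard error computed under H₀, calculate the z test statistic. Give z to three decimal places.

p̂ = 372/516 ≈ 0.72093.
Standard error under H₀: √(0.73×0.27/516) = 0.01954.
z = (0.72093 − 0.73)/0.01954 = -0.00907/0.01954 = -0.464.
p-value = P(Z < -0.464) ≈ 0.3213. With α = 0.05, fail to reject H₀.

z = -0.464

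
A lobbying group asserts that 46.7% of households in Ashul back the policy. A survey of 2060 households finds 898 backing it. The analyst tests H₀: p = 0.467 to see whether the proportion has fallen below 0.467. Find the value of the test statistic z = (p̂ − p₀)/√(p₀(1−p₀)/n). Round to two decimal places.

p̂ = 898/2060 ≈ 0.4359.
Standard error under H₀: √(0.467×0.533/2060) = 0.0110.
z = (0.4359 − 0.467)/0.0110 = -0.0311/0.0110 = -2.83.
p-value = P(Z < -2.827) ≈ 0.0023.

z = -2.83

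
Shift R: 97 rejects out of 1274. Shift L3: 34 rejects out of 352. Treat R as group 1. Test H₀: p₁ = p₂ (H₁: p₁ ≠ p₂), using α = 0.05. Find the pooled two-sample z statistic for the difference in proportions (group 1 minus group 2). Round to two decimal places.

p̂₁ = 97/1274 ≈ 0.0761, p̂₂ = 34/352 ≈ 0.0966.
Pooled p̂ = (97+34)/(1274+352) = 131/1626 = 0.0806.
SE = √(0.074075 × 0.00362584) = 0.0164.
z = (0.0761 − 0.0966)/0.0164 = -0.0205/0.0164 = -1.25.
p-value = 2·P(Z > 1.248) ≈ 0.2120. With α = 0.05, fail to reject H₀.

z = -1.25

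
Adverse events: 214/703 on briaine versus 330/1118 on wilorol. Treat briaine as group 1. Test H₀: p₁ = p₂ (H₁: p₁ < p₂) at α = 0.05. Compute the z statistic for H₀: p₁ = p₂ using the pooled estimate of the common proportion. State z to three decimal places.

p̂₁ = 214/703 ≈ 0.30441, p̂₂ = 330/1118 ≈ 0.29517.
Pooled p̂ = (214+330)/(703+1118) = 544/1821 = 0.29874.
SE = √(0.209493 × 0.00231693) = 0.02203.
z = (0.30441 − 0.29517)/0.02203 = 0.00924/0.02203 = 0.419.
p-value = P(Z < 0.419) ≈ 0.6625; since p > α = 0.05, fail to reject H₀.

z = 0.419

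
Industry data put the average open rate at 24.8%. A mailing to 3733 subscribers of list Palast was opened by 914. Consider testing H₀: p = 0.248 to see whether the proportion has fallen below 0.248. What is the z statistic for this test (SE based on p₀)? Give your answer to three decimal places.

p̂ = 914/3733 = 0.24484.
Under H₀, SE = √(0.248·0.752/3733) = √(4.99587e-05) = 0.00707.
z = (0.24484 − 0.248)/0.00707 = -0.00316/0.00707 = -0.447.
p-value = P(Z < -0.447) ≈ 0.3276.

z = -0.447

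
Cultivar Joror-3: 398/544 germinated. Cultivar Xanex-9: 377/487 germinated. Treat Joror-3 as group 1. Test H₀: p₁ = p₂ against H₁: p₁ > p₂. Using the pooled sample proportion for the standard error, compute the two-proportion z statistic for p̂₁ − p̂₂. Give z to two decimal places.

p̂₁ = 398/544 = 0.73162, p̂₂ = 377/487 = 0.77413.
Pooled p̂ = (398+377)/(544+487) = 775/1031 = 0.75170.
SE = √(0.186648 × 0.00389162) = 0.02695.
z = (0.73162 − 0.77413)/0.02695 = -0.04251/0.02695 = -1.58.
p-value = P(Z > -1.577) ≈ 0.9426.

z = -1.58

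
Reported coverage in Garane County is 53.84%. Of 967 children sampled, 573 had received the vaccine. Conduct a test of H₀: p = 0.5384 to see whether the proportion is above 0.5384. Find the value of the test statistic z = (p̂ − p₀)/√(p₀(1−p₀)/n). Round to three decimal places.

z = 3.378

p̂ = 573/967 = 0.59255.
Under H₀, SE = √(0.5384·0.4616/967) = √(0.000257007) = 0.01603.
z = (0.59255 − 0.5384)/0.01603 = 0.05415/0.01603 = 3.378.
p-value = P(Z > 3.378) ≈ 0.0004.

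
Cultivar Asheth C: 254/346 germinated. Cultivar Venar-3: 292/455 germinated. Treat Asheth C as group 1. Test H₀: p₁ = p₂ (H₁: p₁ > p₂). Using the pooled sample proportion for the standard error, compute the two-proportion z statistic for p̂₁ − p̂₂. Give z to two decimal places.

z = 2.78

p̂₁ = 254/346 ≈ 0.7341, p̂₂ = 292/455 ≈ 0.6418.
Pooled p̂ = (254+292)/(346+455) = 546/801 = 0.6816.
SE = √(p̂(1−p̂)(1/n₁+1/n₂)) = √(0.6816·0.3184·0.00508798) = √(0.00110411) = 0.0332.
z = (0.7341 − 0.6418)/0.0332 = 0.0923/0.0332 = 2.78.
p-value = P(Z > 2.779) ≈ 0.0027.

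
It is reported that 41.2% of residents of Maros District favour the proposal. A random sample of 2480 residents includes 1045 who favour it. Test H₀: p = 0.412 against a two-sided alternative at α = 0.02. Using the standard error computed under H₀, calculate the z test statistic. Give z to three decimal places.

z = 0.948

p̂ = 1045/2480 ≈ 0.42137.
Under H₀, SE = √(0.412·0.588/2480) = √(9.76839e-05) = 0.00988.
z = (0.42137 − 0.412)/0.00988 = 0.00937/0.00988 = 0.948.
p-value = 2·P(Z > 0.948) ≈ 0.3431, so at α = 0.02 we fail to reject H₀.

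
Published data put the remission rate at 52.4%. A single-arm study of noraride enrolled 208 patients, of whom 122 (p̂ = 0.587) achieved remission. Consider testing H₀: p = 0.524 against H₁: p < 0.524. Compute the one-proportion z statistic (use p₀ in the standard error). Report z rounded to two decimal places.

z = 1.81

p̂ = 122/208 = 0.5865.
Standard error under H₀: √(0.524×0.476/208) = 0.0346.
z = (0.5865 − 0.524)/0.0346 = 0.0625/0.0346 = 1.81.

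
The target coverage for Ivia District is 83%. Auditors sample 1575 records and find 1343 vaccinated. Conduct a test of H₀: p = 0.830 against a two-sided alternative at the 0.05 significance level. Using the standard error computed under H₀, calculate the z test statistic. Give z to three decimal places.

z = 2.398

p̂ = 1343/1575 = 0.852698.
Under H₀, SE = √(0.83·0.17/1575) = √(8.95873e-05) = 0.009465.
z = (0.852698 − 0.83)/0.009465 = 0.022698/0.009465 = 2.398.
Two-sided p-value ≈ 2·Φ(−2.398) = 0.0165. With α = 0.05, reject H₀.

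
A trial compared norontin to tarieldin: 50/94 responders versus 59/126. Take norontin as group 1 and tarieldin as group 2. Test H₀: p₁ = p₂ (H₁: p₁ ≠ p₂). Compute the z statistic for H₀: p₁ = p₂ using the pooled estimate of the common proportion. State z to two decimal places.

z = 0.93

p̂₁ = 50/94 ≈ 0.5319, p̂₂ = 59/126 ≈ 0.4683.
Pooled p̂ = (50+59)/(94+126) = 109/220 = 0.4955.
SE = √(0.249979 × 0.0185748) = 0.0681.
z = (0.5319 − 0.4683)/0.0681 = 0.0636/0.0681 = 0.93.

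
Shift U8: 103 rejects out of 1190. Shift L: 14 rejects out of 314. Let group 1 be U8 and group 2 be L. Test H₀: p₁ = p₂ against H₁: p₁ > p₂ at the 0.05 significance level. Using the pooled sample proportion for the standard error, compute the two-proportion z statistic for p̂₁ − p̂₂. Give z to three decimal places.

z = 2.470

p̂₁ = 103/1190 = 0.08655, p̂₂ = 14/314 = 0.04459.
Pooled p̂ = (103+14)/(1190+314) = 117/1504 = 0.07779.
SE = √(0.0717409 × 0.00402505) = 0.01699.
z = (0.08655 − 0.04459)/0.01699 = 0.04196/0.01699 = 2.470.
p-value = P(Z > 2.470) ≈ 0.0068. With α = 0.05, reject H₀.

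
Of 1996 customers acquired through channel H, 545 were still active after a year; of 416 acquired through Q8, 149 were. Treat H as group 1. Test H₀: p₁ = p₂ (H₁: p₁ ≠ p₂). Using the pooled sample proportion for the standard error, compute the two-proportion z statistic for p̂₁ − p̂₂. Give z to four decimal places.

z = -3.4889

p̂₁ = 545/1996 ≈ 0.2730461, p̂₂ = 149/416 ≈ 0.3581731.
Pooled p̂ = (545+149)/(1996+416) = 694/2412 = 0.2877280.
SE = √(p̂(1−p̂)(1/n₁+1/n₂)) = √(0.2877280·0.7122720·0.00290485) = √(0.000595321) = 0.0243992.
z = (0.2730461 − 0.3581731)/0.0243992 = -0.0851270/0.0243992 = -3.4889.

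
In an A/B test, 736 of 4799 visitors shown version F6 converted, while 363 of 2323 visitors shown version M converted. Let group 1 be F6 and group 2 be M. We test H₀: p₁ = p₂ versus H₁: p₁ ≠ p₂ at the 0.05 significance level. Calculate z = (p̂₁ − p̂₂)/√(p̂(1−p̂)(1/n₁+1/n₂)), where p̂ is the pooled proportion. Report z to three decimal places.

z = -0.317

p̂₁ = 736/4799 = 0.15337, p̂₂ = 363/2323 = 0.15626.
Pooled p̂ = (736+363)/(4799+2323) = 1099/7122 = 0.15431.
SE = √(p̂(1−p̂)(1/n₁+1/n₂)) = √(0.15431·0.84569·0.000638855) = √(8.33698e-05) = 0.00913.
z = (0.15337 − 0.15626)/0.00913 = -0.00289/0.00913 = -0.317.
Two-sided p-value ≈ 2·Φ(−0.317) = 0.7509. With α = 0.05, fail to reject H₀.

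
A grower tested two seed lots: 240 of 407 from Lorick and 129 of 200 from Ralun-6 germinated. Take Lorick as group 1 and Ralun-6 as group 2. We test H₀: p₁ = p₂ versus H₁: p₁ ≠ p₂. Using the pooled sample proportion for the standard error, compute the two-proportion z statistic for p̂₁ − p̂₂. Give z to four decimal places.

z = -1.3121

p̂₁ = 240/407 ≈ 0.5896806, p̂₂ = 129/200 ≈ 0.6450000.
Pooled p̂ = (240+129)/(407+200) = 369/607 = 0.6079077.
SE = √(0.238356 × 0.007457) = 0.0421595.
z = (0.5896806 − 0.6450000)/0.0421595 = -0.0553194/0.0421595 = -1.3121.
Two-sided p-value ≈ 2·Φ(−1.312) = 0.1895.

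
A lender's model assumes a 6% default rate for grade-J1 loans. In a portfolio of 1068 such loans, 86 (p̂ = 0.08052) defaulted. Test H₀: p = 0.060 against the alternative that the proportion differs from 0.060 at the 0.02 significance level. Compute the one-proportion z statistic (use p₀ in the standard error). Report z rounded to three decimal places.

p̂ = 86/1068 = 0.080524.
Standard error under H₀: √(0.06×0.94/1068) = 0.007267.
z = (0.080524 − 0.06)/0.007267 = 0.020524/0.007267 = 2.824.
Two-sided p-value ≈ 2·Φ(−2.824) = 0.0047; since p < α = 0.02, reject H₀.

z = 2.824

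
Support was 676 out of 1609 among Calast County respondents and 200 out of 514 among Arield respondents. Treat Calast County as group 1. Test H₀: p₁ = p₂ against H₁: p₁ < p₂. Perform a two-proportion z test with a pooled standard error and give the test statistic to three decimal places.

z = 1.244

p̂₁ = 676/1609 ≈ 0.42014, p̂₂ = 200/514 ≈ 0.38911.
Pooled p̂ = (676+200)/(1609+514) = 876/2123 = 0.41262.
SE = √(0.242365 × 0.00256703) = 0.02494.
z = (0.42014 − 0.38911)/0.02494 = 0.03103/0.02494 = 1.244.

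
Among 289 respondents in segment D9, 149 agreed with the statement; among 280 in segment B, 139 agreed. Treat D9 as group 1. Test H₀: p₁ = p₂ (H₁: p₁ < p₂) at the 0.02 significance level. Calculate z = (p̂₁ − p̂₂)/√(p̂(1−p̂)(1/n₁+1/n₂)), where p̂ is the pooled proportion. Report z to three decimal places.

z = 0.457

p̂₁ = 149/289 ≈ 0.51557, p̂₂ = 139/280 ≈ 0.49643.
Pooled p̂ = (149+139)/(289+280) = 288/569 = 0.50615.
SE = √(0.249962 × 0.00703164) = 0.04192.
z = (0.51557 − 0.49643)/0.04192 = 0.01914/0.04192 = 0.457.
p-value = P(Z < 0.457) ≈ 0.6760. With α = 0.02, fail to reject H₀.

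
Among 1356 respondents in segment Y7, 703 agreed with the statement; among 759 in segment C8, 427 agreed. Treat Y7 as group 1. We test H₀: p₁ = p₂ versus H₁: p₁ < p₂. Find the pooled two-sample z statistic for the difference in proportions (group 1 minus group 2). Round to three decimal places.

p̂₁ = 703/1356 = 0.51844, p̂₂ = 427/759 = 0.56258.
Pooled p̂ = (703+427)/(1356+759) = 1130/2115 = 0.53428.
SE = √(p̂(1−p̂)(1/n₁+1/n₂)) = √(0.53428·0.46572·0.00205499) = √(0.000511332) = 0.02261.
z = (0.51844 − 0.56258)/0.02261 = -0.04414/0.02261 = -1.952.

z = -1.952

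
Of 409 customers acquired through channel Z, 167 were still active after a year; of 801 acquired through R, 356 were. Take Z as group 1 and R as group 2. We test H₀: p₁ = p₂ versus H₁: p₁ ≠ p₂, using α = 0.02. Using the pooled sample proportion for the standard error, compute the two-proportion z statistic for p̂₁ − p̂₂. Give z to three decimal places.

p̂₁ = 167/409 ≈ 0.40831, p̂₂ = 356/801 ≈ 0.44444.
Pooled p̂ = (167+356)/(409+801) = 523/1210 = 0.43223.
SE = √(0.245407 × 0.00369343) = 0.03011.
z = (0.40831 − 0.44444)/0.03011 = -0.03613/0.03011 = -1.200.
p-value = 2·P(Z > 1.200) ≈ 0.2301. With α = 0.02, fail to reject H₀.

z = -1.200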